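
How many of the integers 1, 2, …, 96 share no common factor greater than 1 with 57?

57 = 3·19. Inclusion–exclusion on these primes:
96 − ⌊96/3⌋ − ⌊96/19⌋ + ⌊96/57⌋ = 60

60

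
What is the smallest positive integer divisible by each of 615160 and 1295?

615160 = 2³ · 5 · 7 · 13³; 1295 = 5 · 7 · 37
max exponents: 2³ · 5 · 7 · 13³ · 37 = 22760920

22760920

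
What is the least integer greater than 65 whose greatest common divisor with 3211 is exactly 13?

78

3211 = 13·247. Any a with gcd(a, 3211) = 13 is a multiple of 13, say 13s, with s coprime to 247.
Need s > 65/13, so s ≥ 6. First s ≥ 6 with gcd(s, 247) = 1 is s = 6. Thus a = 13·6 = 78.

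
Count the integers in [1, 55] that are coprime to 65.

65 = 5·13. Inclusion–exclusion on these primes:
55 − ⌊55/5⌋ − ⌊55/13⌋ + ⌊55/65⌋ = 40

40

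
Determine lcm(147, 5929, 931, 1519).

10476543

lcm(147, 5929) = 147·5929/gcd = 871563/49 = 17787
lcm(17787, 931) = 17787·931/gcd = 16559697/49 = 337953
lcm(337953, 1519) = 337953·1519/gcd = 513350607/49 = 10476543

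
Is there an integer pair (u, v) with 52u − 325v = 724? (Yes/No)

No

By Bézout, 52u − 325v = 724 has integer solutions iff gcd(52, 325) | 724.
Euclid: 325 = 6·52 + 13; 52 = 4·13 + 0. gcd = 13; 724 mod 13 = 9. No.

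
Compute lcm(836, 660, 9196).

137940

836 = 2² · 11 · 19; 660 = 2² · 3 · 5 · 11; 9196 = 2² · 11² · 19
lcm takes max exponent of each prime: 2² · 3 · 5 · 11² · 19 = 137940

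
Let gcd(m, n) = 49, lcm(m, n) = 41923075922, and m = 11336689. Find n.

181202

Using mn = gcd(m,n)·lcm(m,n) = 49·41923075922 = 2054230720178, we get n = 2054230720178/11336689 = 181202.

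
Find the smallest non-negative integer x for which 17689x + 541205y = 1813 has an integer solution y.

10372

Reduce mod 541205: 17689x ≡ 1813 (mod 541205). With g = gcd(17689, 541205) = 49 dividing 1813, divide through: 361x ≡ 37 (mod 11045).
Since gcd(361, 11045) = 1, x ≡ 37·(361)⁻¹ ≡ 10372 (mod 11045). Smallest non-negative: 10372.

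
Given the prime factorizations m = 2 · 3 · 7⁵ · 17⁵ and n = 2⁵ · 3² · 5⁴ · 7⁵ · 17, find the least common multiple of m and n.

4295436587820000

max exponent per prime: 2⁵ · 3² · 5⁴ · 7⁵ · 17⁵ = 4295436587820000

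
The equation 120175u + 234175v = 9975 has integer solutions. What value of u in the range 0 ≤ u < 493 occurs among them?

117

Euclid: 234175 = 1·120175 + 114000; 120175 = 1·114000 + 6175; 114000 = 18·6175 + 2850; 6175 = 2·2850 + 475; 2850 = 6·475 + 0 → gcd = 475; 9975 = 475·21.
Back-substitution yields 120175·(76) + 234175·(-39) = 475, so one solution is u = 76·21 = 1596, v = -39·21 = -819.
Solutions in u differ by 234175/475 = 493; the one in [0, 493) is 1596 mod 493 = 117.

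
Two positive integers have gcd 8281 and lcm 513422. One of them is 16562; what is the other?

Using uv = gcd(u,v)·lcm(u,v) = 8281·513422 = 4251647582, we get v = 4251647582/16562 = 256711.

256711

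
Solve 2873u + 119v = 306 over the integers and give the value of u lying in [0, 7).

4

Reduce mod 119: 2873u ≡ 306 (mod 119). With g = gcd(2873, 119) = 17 dividing 306, divide through: 169u ≡ 18 (mod 7).
Since gcd(169, 7) = 1, u ≡ 18·(169)⁻¹ ≡ 4 (mod 7). Smallest non-negative: 4.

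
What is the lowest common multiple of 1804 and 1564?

gcd first: 1804 = 1·1564 + 240; 1564 = 6·240 + 124; 240 = 1·124 + 116; 124 = 1·116 + 8; 116 = 14·8 + 4; 8 = 2·4 + 0 → gcd = 4
lcm = 1804·1564/gcd = 2821456/4 = 705364

705364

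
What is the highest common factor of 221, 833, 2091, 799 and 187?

17

221 = 13 · 17; 833 = 7² · 17; 2091 = 3 · 17 · 41; 799 = 17 · 47; 187 = 11 · 17
gcd takes min exponent of each prime: 17 = 17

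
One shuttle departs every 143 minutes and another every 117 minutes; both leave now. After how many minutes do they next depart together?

143 = 11 · 13; 117 = 3² · 13
max exponents: 3² · 11 · 13 = 1287

1287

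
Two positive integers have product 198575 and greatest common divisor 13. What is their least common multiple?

15275

gcd·lcm = product, so lcm = 198575/13 = 15275.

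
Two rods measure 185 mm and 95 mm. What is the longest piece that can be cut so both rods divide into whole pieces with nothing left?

5

185 = 5 · 37
95 = 5 · 19
Common: 5 = 5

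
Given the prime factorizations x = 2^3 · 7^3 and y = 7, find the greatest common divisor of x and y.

min exponent per shared prime: 7 = 7

7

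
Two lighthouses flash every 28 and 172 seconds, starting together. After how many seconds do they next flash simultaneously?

1204

28 = 2² · 7; 172 = 2² · 43
max exponents: 2² · 7 · 43 = 1204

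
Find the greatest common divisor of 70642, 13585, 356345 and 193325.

209

gcd(70642, 13585): 70642 = 5·13585 + 2717; 13585 = 5·2717 + 0 → 2717
gcd(2717, 356345): 356345 = 131·2717 + 418; 2717 = 6·418 + 209; 418 = 2·209 + 0 → 209
gcd(209, 193325): 193325 = 925·209 + 0 → 209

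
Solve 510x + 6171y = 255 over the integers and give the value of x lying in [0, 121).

Euclid: 6171 = 12·510 + 51; 510 = 10·51 + 0 → gcd = 51; 255 = 51·5.
Back-substitution yields 510·(-12) + 6171·(1) = 51, so one solution is x = -12·5 = -60, y = 1·5 = 5.
Solutions in x differ by 6171/51 = 121; the one in [0, 121) is -60 mod 121 = 61.

61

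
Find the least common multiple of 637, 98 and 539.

lcm(637, 98) = 637·98/gcd = 62426/49 = 1274
lcm(1274, 539) = 1274·539/gcd = 686686/49 = 14014

14014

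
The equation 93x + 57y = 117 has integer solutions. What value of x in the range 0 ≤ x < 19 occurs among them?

gcd(93, 57) = 3 (Euclid: 93 = 1·57 + 36; 57 = 1·36 + 21; 36 = 1·21 + 15; 21 = 1·15 + 6; 15 = 2·6 + 3; 6 = 2·3 + 0), and 3 | 117.
Extended Euclid: 93·(8) + 57·(-13) = 3. Scale by 39: x₀ = 312.
General solution x = x₀ + 19t; reducing mod 19 gives x = 8 (and y = -11).

8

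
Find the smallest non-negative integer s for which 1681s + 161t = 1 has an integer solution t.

gcd(1681, 161) = 1 (Euclid: 1681 = 10·161 + 71; 161 = 2·71 + 19; 71 = 3·19 + 14; 19 = 1·14 + 5; 14 = 2·5 + 4; 5 = 1·4 + 1; 4 = 4·1 + 0), and 1 | 1.
Extended Euclid: 1681·(-34) + 161·(355) = 1. Scale by 1: s₀ = -34.
General solution s = s₀ + 161k; reducing mod 161 gives s = 127 (and t = -1326).

127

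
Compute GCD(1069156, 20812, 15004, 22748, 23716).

1069156 = 2² · 11² · 47²; 20812 = 2² · 11² · 43; 15004 = 2² · 11² · 31; 22748 = 2² · 11² · 47; 23716 = 2² · 7² · 11²
gcd takes min exponent of each prime: 2² · 11² = 484

484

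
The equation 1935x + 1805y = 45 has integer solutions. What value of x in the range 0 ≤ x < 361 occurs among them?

42

Euclid: 1935 = 1·1805 + 130; 1805 = 13·130 + 115; 130 = 1·115 + 15; 115 = 7·15 + 10; 15 = 1·10 + 5; 10 = 2·5 + 0 → gcd = 5; 45 = 5·9.
Back-substitution yields 1935·(125) + 1805·(-134) = 5, so one solution is x = 125·9 = 1125, y = -134·9 = -1206.
Solutions in x differ by 1805/5 = 361; the one in [0, 361) is 1125 mod 361 = 42.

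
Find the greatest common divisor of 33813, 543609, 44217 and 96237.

2601

gcd(33813, 543609): 543609 = 16·33813 + 2601; 33813 = 13·2601 + 0 → 2601
gcd(2601, 44217): 44217 = 17·2601 + 0 → 2601
gcd(2601, 96237): 96237 = 37·2601 + 0 → 2601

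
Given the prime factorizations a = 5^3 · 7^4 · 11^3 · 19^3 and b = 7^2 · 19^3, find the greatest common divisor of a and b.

336091

min exponent per shared prime: 7^2 · 19^3 = 336091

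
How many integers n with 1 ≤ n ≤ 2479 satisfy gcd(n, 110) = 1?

Prime factors of 110: 2, 5, 11. Count integers ≤ 2479 divisible by none of them.
By inclusion–exclusion: 2479 − ⌊2479/2⌋ − ⌊2479/5⌋ − ⌊2479/11⌋ + ⌊2479/10⌋ + ⌊2479/22⌋ + ⌊2479/55⌋ − ⌊2479/110⌋ = 902.

902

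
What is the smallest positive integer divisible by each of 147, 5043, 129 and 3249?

11507525883

147 = 3 · 7²; 5043 = 3 · 41²; 129 = 3 · 43; 3249 = 3² · 19²
lcm takes max exponent of each prime: 3² · 7² · 19² · 41² · 43 = 11507525883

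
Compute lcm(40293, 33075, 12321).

5478840675

lcm(40293, 33075) = 40293·33075/gcd = 1332690975/9 = 148076775
lcm(148076775, 12321) = 148076775·12321/gcd = 1824453944775/333 = 5478840675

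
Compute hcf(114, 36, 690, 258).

gcd(114, 36): 114 = 3·36 + 6; 36 = 6·6 + 0 → 6
gcd(6, 690): 690 = 115·6 + 0 → 6
gcd(6, 258): 258 = 43·6 + 0 → 6

6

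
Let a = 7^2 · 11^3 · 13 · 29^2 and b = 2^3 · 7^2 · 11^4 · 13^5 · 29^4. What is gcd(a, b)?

min exponent per shared prime: 7^2 · 11^3 · 13 · 29^2 = 713039327

713039327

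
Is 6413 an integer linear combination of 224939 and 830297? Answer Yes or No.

No

gcd(224939, 830297): 830297 = 3·224939 + 155480; 224939 = 1·155480 + 69459; 155480 = 2·69459 + 16562; 69459 = 4·16562 + 3211; 16562 = 5·3211 + 507; 3211 = 6·507 + 169; 507 = 3·169 + 0 → 169
169 does not divide 6413, so a solution does not exist.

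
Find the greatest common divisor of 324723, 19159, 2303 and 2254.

gcd(324723, 19159): 324723 = 16·19159 + 18179; 19159 = 1·18179 + 980; 18179 = 18·980 + 539; 980 = 1·539 + 441; 539 = 1·441 + 98; 441 = 4·98 + 49; 98 = 2·49 + 0 → 49
gcd(49, 2303): 2303 = 47·49 + 0 → 49
gcd(49, 2254): 2254 = 46·49 + 0 → 49

49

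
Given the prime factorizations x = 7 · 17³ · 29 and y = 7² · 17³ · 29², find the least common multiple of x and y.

max exponent per prime: 7² · 17³ · 29² = 202459817

202459817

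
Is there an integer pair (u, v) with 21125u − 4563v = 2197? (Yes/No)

Yes

gcd(21125, 4563): 21125 = 4·4563 + 2873; 4563 = 1·2873 + 1690; 2873 = 1·1690 + 1183; 1690 = 1·1183 + 507; 1183 = 2·507 + 169; 507 = 3·169 + 0 → 169
169 divides 2197, so a solution exists.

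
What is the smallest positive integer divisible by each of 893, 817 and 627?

1267167

893 = 19 · 47; 817 = 19 · 43; 627 = 3 · 11 · 19
lcm takes max exponent of each prime: 3 · 11 · 19 · 43 · 47 = 1267167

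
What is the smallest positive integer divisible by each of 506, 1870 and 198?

lcm(506, 1870) = 506·1870/gcd = 946220/22 = 43010
lcm(43010, 198) = 43010·198/gcd = 8515980/22 = 387090

387090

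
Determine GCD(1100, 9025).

1100 = 2² · 5² · 11
9025 = 5² · 19²
Common: 5² = 25

25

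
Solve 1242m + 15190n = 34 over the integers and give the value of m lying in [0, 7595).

6372

gcd(1242, 15190) = 2 (Euclid: 15190 = 12·1242 + 286; 1242 = 4·286 + 98; 286 = 2·98 + 90; 98 = 1·90 + 8; 90 = 11·8 + 2; 8 = 4·2 + 0), and 2 | 34.
Extended Euclid: 1242·(-1859) + 15190·(152) = 2. Scale by 17: m₀ = -31603.
General solution m = m₀ + 7595t; reducing mod 7595 gives m = 6372 (and n = -521).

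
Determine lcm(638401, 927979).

638401 = 17² · 47²; 927979 = 13² · 17² · 19
max exponents: 13² · 17² · 19 · 47² = 2049905611

2049905611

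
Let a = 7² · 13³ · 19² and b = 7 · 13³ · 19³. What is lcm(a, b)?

738391927

max exponent per prime: 7² · 13³ · 19³ = 738391927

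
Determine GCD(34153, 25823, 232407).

gcd(34153, 25823): 34153 = 1·25823 + 8330; 25823 = 3·8330 + 833; 8330 = 10·833 + 0 → 833
gcd(833, 232407): 232407 = 279·833 + 0 → 833

833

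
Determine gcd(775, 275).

25

775 = 5² · 31
275 = 5² · 11
Common: 5² = 25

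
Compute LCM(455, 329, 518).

1582490

lcm(455, 329) = 455·329/gcd = 149695/7 = 21385
lcm(21385, 518) = 21385·518/gcd = 11077430/7 = 1582490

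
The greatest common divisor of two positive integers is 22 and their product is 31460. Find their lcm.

For any two positive integers, gcd × lcm equals their product. Hence lcm = 31460 / 22 = 1430.

1430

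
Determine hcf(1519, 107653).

Euclid: 107653 = 70·1519 + 1323; 1519 = 1·1323 + 196; 1323 = 6·196 + 147; 196 = 1·147 + 49; 147 = 3·49 + 0. Last nonzero remainder: 49.

49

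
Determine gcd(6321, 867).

3

Euclid: 6321 = 7·867 + 252; 867 = 3·252 + 111; 252 = 2·111 + 30; 111 = 3·30 + 21; 30 = 1·21 + 9; 21 = 2·9 + 3; 9 = 3·3 + 0. Last nonzero remainder: 3.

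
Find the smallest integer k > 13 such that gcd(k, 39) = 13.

gcd(k, 39) = 13 forces 13 | k; write k = 13s. Then gcd(13s, 13·3) = 13·gcd(s, 3), so need gcd(s, 3) = 1.
13s > 13 gives s ≥ 2. The least s ≥ 2 coprime to 3 is 2, so k = 13·2 = 26.

26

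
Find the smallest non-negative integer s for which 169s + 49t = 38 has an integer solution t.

24

gcd(169, 49) = 1 (Euclid: 169 = 3·49 + 22; 49 = 2·22 + 5; 22 = 4·5 + 2; 5 = 2·2 + 1; 2 = 2·1 + 0), and 1 | 38.
Extended Euclid: 169·(-20) + 49·(69) = 1. Scale by 38: s₀ = -760.
General solution s = s₀ + 49k; reducing mod 49 gives s = 24 (and t = -82).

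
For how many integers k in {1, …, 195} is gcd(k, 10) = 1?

78

Prime factors of 10: 2, 5. Count integers ≤ 195 divisible by none of them.
By inclusion–exclusion: 195 − ⌊195/2⌋ − ⌊195/5⌋ + ⌊195/10⌋ = 78.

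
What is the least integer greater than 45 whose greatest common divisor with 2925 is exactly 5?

gcd(x, 2925) = 5 forces 5 | x; write x = 5s. Then gcd(5s, 5·585) = 5·gcd(s, 585), so need gcd(s, 585) = 1.
5s > 45 gives s ≥ 10. The least s ≥ 10 coprime to 585 is 11, so x = 5·11 = 55.

55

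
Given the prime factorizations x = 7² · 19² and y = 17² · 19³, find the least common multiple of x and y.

max exponent per prime: 7² · 17² · 19³ = 97130299

97130299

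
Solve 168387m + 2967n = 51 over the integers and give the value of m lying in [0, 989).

Reduce mod 2967: 168387m ≡ 51 (mod 2967). With g = gcd(168387, 2967) = 3 dividing 51, divide through: 56129m ≡ 17 (mod 989).
Since gcd(56129, 989) = 1, m ≡ 17·(56129)⁻¹ ≡ 766 (mod 989). Smallest non-negative: 766.

766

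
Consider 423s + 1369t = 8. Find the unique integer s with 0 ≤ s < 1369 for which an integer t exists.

1314

Reduce mod 1369: 423s ≡ 8 (mod 1369). With g = gcd(423, 1369) = 1 dividing 8, divide through: 423s ≡ 8 (mod 1369).
Since gcd(423, 1369) = 1, s ≡ 8·(423)⁻¹ ≡ 1314 (mod 1369). Smallest non-negative: 1314.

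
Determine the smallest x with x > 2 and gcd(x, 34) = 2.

4

Multiples of 2 above 2: 2·2, 2·3, … . Need the cofactor coprime to 34/2 = 17.
Checking s = 2, 3, … the first with gcd(s, 17) = 1 is s = 2, giving 4.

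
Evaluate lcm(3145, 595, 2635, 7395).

lcm(3145, 595) = 3145·595/gcd = 1871275/85 = 22015
lcm(22015, 2635) = 22015·2635/gcd = 58009525/85 = 682465
lcm(682465, 7395) = 682465·7395/gcd = 5046828675/85 = 59374455

59374455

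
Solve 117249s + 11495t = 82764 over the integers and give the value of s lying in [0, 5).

Reduce mod 11495: 117249s ≡ 82764 (mod 11495). With g = gcd(117249, 11495) = 2299 dividing 82764, divide through: 51s ≡ 36 (mod 5).
Since gcd(51, 5) = 1, s ≡ 36·(51)⁻¹ ≡ 1 (mod 5). Smallest non-negative: 1.

1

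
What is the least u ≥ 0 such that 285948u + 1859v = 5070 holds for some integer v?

Euclid: 285948 = 153·1859 + 1521; 1859 = 1·1521 + 338; 1521 = 4·338 + 169; 338 = 2·169 + 0 → gcd = 169; 5070 = 169·30.
Back-substitution yields 285948·(5) + 1859·(-769) = 169, so one solution is u = 5·30 = 150, v = -769·30 = -23070.
Solutions in u differ by 1859/169 = 11; the one in [0, 11) is 150 mod 11 = 7.

7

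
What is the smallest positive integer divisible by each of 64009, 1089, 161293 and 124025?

lcm(64009, 1089) = 64009·1089/gcd = 69705801/121 = 576081
lcm(576081, 161293) = 576081·161293/gcd = 92917832733/121 = 767915973
lcm(767915973, 124025) = 767915973·124025/gcd = 95240778551325/121 = 787113872325

787113872325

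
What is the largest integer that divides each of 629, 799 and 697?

17

gcd(629, 799): 799 = 1·629 + 170; 629 = 3·170 + 119; 170 = 1·119 + 51; 119 = 2·51 + 17; 51 = 3·17 + 0 → 17
gcd(17, 697): 697 = 41·17 + 0 → 17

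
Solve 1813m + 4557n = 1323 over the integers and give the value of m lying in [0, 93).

51

Euclid: 4557 = 2·1813 + 931; 1813 = 1·931 + 882; 931 = 1·882 + 49; 882 = 18·49 + 0 → gcd = 49; 1323 = 49·27.
Back-substitution yields 1813·(-5) + 4557·(2) = 49, so one solution is m = -5·27 = -135, n = 2·27 = 54.
Solutions in m differ by 4557/49 = 93; the one in [0, 93) is -135 mod 93 = 51.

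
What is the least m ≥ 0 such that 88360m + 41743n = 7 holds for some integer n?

gcd(88360, 41743) = 1 (Euclid: 88360 = 2·41743 + 4874; 41743 = 8·4874 + 2751; 4874 = 1·2751 + 2123; 2751 = 1·2123 + 628; 2123 = 3·628 + 239; 628 = 2·239 + 150; 239 = 1·150 + 89; 150 = 1·89 + 61; 89 = 1·61 + 28; 61 = 2·28 + 5; 28 = 5·5 + 3; 5 = 1·3 + 2; 3 = 1·2 + 1; 2 = 2·1 + 0), and 1 | 7.
Extended Euclid: 88360·(16418) + 41743·(-34753) = 1. Scale by 7: m₀ = 114926.
General solution m = m₀ + 41743t; reducing mod 41743 gives m = 31440 (and n = -66551).

31440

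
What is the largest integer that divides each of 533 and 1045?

1

533 = 13 · 41
1045 = 5 · 11 · 19
Common: 1 = 1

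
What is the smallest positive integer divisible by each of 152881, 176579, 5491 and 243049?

1492603039889

152881 = 17² · 23²; 176579 = 13 · 17² · 47; 5491 = 17² · 19; 243049 = 17² · 29²
lcm takes max exponent of each prime: 13 · 17² · 19 · 23² · 29² · 47 = 1492603039889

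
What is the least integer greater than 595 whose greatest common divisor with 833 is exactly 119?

714

Multiples of 119 above 595: 119·6, 119·7, … . Need the cofactor coprime to 833/119 = 7.
Checking s = 6, 7, … the first with gcd(s, 7) = 1 is s = 6, giving 714.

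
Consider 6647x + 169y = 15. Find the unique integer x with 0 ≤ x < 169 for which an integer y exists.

Euclid: 6647 = 39·169 + 56; 169 = 3·56 + 1; 56 = 56·1 + 0 → gcd = 1; 15 = 1·15.
Back-substitution yields 6647·(-3) + 169·(118) = 1, so one solution is x = -3·15 = -45, y = 118·15 = 1770.
Solutions in x differ by 169/1 = 169; the one in [0, 169) is -45 mod 169 = 124.

124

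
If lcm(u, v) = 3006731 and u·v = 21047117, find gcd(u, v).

7

gcd·lcm = product, so gcd = 21047117/3006731 = 7.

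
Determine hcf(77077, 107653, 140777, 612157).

77077 = 7² · 11² · 13; 107653 = 7² · 13³; 140777 = 7² · 13² · 17; 612157 = 7² · 13 · 31²
gcd takes min exponent of each prime: 7² · 13 = 637

637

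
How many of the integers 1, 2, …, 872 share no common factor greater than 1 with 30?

30 = 2·3·5. Inclusion–exclusion on these primes:
872 − ⌊872/2⌋ − ⌊872/3⌋ − ⌊872/5⌋ + ⌊872/6⌋ + ⌊872/10⌋ + ⌊872/15⌋ − ⌊872/30⌋ = 233

233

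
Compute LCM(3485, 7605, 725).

lcm(3485, 7605) = 3485·7605/gcd = 26503425/5 = 5300685
lcm(5300685, 725) = 5300685·725/gcd = 3842996625/5 = 768599325

768599325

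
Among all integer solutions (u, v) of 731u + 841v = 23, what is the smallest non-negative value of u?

405

Reduce mod 841: 731u ≡ 23 (mod 841). With g = gcd(731, 841) = 1 dividing 23, divide through: 731u ≡ 23 (mod 841).
Since gcd(731, 841) = 1, u ≡ 23·(731)⁻¹ ≡ 405 (mod 841). Smallest non-negative: 405.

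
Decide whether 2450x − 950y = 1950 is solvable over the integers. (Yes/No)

gcd(2450, 950): 2450 = 2·950 + 550; 950 = 1·550 + 400; 550 = 1·400 + 150; 400 = 2·150 + 100; 150 = 1·100 + 50; 100 = 2·50 + 0 → 50
50 divides 1950, so a solution exists.

Yes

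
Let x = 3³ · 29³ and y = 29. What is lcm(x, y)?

658503

max exponent per prime: 3³ · 29³ = 658503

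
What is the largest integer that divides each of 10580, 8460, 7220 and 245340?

20

10580 = 2² · 5 · 23²; 8460 = 2² · 3² · 5 · 47; 7220 = 2² · 5 · 19²; 245340 = 2² · 3² · 5 · 29 · 47
gcd takes min exponent of each prime: 2² · 5 = 20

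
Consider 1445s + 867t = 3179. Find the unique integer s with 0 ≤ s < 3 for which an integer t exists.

1

Reduce mod 867: 1445s ≡ 3179 (mod 867). With g = gcd(1445, 867) = 289 dividing 3179, divide through: 5s ≡ 11 (mod 3).
Since gcd(5, 3) = 1, s ≡ 11·(5)⁻¹ ≡ 1 (mod 3). Smallest non-negative: 1.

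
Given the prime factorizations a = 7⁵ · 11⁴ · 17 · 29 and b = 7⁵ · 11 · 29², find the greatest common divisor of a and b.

min exponent per shared prime: 7⁵ · 11 · 29 = 5361433

5361433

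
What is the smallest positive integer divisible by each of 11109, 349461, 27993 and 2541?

693428123619

11109 = 3 · 7 · 23²; 349461 = 3³ · 7 · 43²; 27993 = 3 · 7 · 31 · 43; 2541 = 3 · 7 · 11²
lcm takes max exponent of each prime: 3³ · 7 · 11² · 23² · 31 · 43² = 693428123619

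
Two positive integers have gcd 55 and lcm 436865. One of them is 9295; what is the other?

2585

p·q = gcd·lcm = 55·436865 = 24027575, so q = 24027575/9295 = 2585.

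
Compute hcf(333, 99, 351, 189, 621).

333 = 3² · 37; 99 = 3² · 11; 351 = 3³ · 13; 189 = 3³ · 7; 621 = 3³ · 23
gcd takes min exponent of each prime: 3² = 9

9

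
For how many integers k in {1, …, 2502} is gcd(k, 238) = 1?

238 = 2·7·17. Inclusion–exclusion on these primes:
2502 − ⌊2502/2⌋ − ⌊2502/7⌋ − ⌊2502/17⌋ + ⌊2502/14⌋ + ⌊2502/34⌋ + ⌊2502/119⌋ − ⌊2502/238⌋ = 1009

1009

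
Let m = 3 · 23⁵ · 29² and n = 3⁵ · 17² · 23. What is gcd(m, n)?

min exponent per shared prime: 3 · 23 = 69

69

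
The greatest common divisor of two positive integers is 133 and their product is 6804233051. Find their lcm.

For any two positive integers, gcd × lcm equals their product. Hence lcm = 6804233051 / 133 = 51159647.

51159647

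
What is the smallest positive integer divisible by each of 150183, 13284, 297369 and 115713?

150183 = 3² · 11 · 37 · 41; 13284 = 2² · 3⁴ · 41; 297369 = 3² · 19 · 37 · 47; 115713 = 3² · 13 · 23 · 43
lcm takes max exponent of each prime: 2² · 3⁴ · 11 · 13 · 19 · 23 · 37 · 41 · 43 · 47 = 62074664210988

62074664210988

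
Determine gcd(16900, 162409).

Euclid: 162409 = 9·16900 + 10309; 16900 = 1·10309 + 6591; 10309 = 1·6591 + 3718; 6591 = 1·3718 + 2873; 3718 = 1·2873 + 845; 2873 = 3·845 + 338; 845 = 2·338 + 169; 338 = 2·169 + 0. Last nonzero remainder: 169.

169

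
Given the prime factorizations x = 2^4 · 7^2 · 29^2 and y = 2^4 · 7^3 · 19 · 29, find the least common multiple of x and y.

87692752

max exponent per prime: 2^4 · 7^3 · 19 · 29^2 = 87692752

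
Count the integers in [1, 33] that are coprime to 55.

24

Prime factors of 55: 5, 11. Count integers ≤ 33 divisible by none of them.
By inclusion–exclusion: 33 − ⌊33/5⌋ − ⌊33/11⌋ + ⌊33/55⌋ = 24.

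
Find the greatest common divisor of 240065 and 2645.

240065 = 5 · 7 · 19³
2645 = 5 · 23²
Common: 5 = 5

5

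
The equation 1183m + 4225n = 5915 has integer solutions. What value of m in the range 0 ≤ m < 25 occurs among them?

Euclid: 4225 = 3·1183 + 676; 1183 = 1·676 + 507; 676 = 1·507 + 169; 507 = 3·169 + 0 → gcd = 169; 5915 = 169·35.
Back-substitution yields 1183·(-7) + 4225·(2) = 169, so one solution is m = -7·35 = -245, n = 2·35 = 70.
Solutions in m differ by 4225/169 = 25; the one in [0, 25) is -245 mod 25 = 5.

5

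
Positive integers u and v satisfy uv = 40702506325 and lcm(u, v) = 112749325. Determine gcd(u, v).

361

From gcd × lcm = uv: gcd = 40702506325 / 112749325 = 361.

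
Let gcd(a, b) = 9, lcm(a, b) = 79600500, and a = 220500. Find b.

a·b = gcd·lcm = 9·79600500 = 716404500, so b = 716404500/220500 = 3249.

3249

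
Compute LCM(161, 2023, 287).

1907689

161 = 7 · 23; 2023 = 7 · 17²; 287 = 7 · 41
lcm takes max exponent of each prime: 7 · 17² · 23 · 41 = 1907689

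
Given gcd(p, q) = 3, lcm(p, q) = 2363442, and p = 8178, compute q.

Using pq = gcd(p,q)·lcm(p,q) = 3·2363442 = 7090326, we get q = 7090326/8178 = 867.

867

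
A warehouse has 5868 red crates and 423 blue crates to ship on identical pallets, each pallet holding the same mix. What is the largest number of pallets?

9

Euclid: 5868 = 13·423 + 369; 423 = 1·369 + 54; 369 = 6·54 + 45; 54 = 1·45 + 9; 45 = 5·9 + 0. Last nonzero remainder: 9.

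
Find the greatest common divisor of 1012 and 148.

4

1012 = 2² · 11 · 23
148 = 2² · 37
Common: 2² = 4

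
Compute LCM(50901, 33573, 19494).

28402758

50901 = 3 · 19² · 47; 33573 = 3 · 19² · 31; 19494 = 2 · 3³ · 19²
lcm takes max exponent of each prime: 2 · 3³ · 19² · 31 · 47 = 28402758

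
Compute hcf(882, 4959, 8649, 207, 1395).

gcd(882, 4959): 4959 = 5·882 + 549; 882 = 1·549 + 333; 549 = 1·333 + 216; 333 = 1·216 + 117; 216 = 1·117 + 99; 117 = 1·99 + 18; 99 = 5·18 + 9; 18 = 2·9 + 0 → 9
gcd(9, 8649): 8649 = 961·9 + 0 → 9
gcd(9, 207): 207 = 23·9 + 0 → 9
gcd(9, 1395): 1395 = 155·9 + 0 → 9

9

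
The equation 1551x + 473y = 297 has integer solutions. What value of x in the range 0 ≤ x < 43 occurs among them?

Reduce mod 473: 1551x ≡ 297 (mod 473). With g = gcd(1551, 473) = 11 dividing 297, divide through: 141x ≡ 27 (mod 43).
Since gcd(141, 43) = 1, x ≡ 27·(141)⁻¹ ≡ 13 (mod 43). Smallest non-negative: 13.

13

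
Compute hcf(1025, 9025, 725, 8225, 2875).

gcd(1025, 9025): 9025 = 8·1025 + 825; 1025 = 1·825 + 200; 825 = 4·200 + 25; 200 = 8·25 + 0 → 25
gcd(25, 725): 725 = 29·25 + 0 → 25
gcd(25, 8225): 8225 = 329·25 + 0 → 25
gcd(25, 2875): 2875 = 115·25 + 0 → 25

25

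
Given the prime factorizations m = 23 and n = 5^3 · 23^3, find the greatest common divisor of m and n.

min exponent per shared prime: 23 = 23

23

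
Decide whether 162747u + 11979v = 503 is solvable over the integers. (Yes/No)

By Bézout, 162747u + 11979v = 503 has integer solutions iff gcd(162747, 11979) | 503.
Euclid: 162747 = 13·11979 + 7020; 11979 = 1·7020 + 4959; 7020 = 1·4959 + 2061; 4959 = 2·2061 + 837; 2061 = 2·837 + 387; 837 = 2·387 + 63; 387 = 6·63 + 9; 63 = 7·9 + 0. gcd = 9; 503 mod 9 = 8. No.

No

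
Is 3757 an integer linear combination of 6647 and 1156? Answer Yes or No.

By Bézout, 6647p + 1156q = 3757 has integer solutions iff gcd(6647, 1156) | 3757.
Euclid: 6647 = 5·1156 + 867; 1156 = 1·867 + 289; 867 = 3·289 + 0. gcd = 289; 3757 mod 289 = 0. Yes.

Yes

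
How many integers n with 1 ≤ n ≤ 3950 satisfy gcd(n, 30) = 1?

1054

30 = 2·3·5. Inclusion–exclusion on these primes:
3950 − ⌊3950/2⌋ − ⌊3950/3⌋ − ⌊3950/5⌋ + ⌊3950/6⌋ + ⌊3950/10⌋ + ⌊3950/15⌋ − ⌊3950/30⌋ = 1054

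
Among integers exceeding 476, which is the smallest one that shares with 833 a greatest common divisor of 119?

595

gcd(x, 833) = 119 forces 119 | x; write x = 119s. Then gcd(119s, 119·7) = 119·gcd(s, 7), so need gcd(s, 7) = 1.
119s > 476 gives s ≥ 5. The least s ≥ 5 coprime to 7 is 5, so x = 119·5 = 595.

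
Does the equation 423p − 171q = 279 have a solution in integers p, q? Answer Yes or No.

gcd(423, 171): 423 = 2·171 + 81; 171 = 2·81 + 9; 81 = 9·9 + 0 → 9
9 divides 279, so a solution exists.

Yes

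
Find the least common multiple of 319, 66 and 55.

319 = 11 · 29; 66 = 2 · 3 · 11; 55 = 5 · 11
lcm takes max exponent of each prime: 2 · 3 · 5 · 11 · 29 = 9570

9570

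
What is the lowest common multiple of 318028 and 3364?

318028 = 2² · 43³; 3364 = 2² · 29²
max exponents: 2² · 29² · 43³ = 267461548

267461548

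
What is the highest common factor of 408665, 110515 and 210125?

408665 = 5 · 37 · 47²; 110515 = 5 · 23 · 31²; 210125 = 5³ · 41²
gcd takes min exponent of each prime: 5 = 5

5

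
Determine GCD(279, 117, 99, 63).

9

gcd(279, 117): 279 = 2·117 + 45; 117 = 2·45 + 27; 45 = 1·27 + 18; 27 = 1·18 + 9; 18 = 2·9 + 0 → 9
gcd(9, 99): 99 = 11·9 + 0 → 9
gcd(9, 63): 63 = 7·9 + 0 → 9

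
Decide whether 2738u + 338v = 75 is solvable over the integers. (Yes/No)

By Bézout, 2738u + 338v = 75 has integer solutions iff gcd(2738, 338) | 75.
Euclid: 2738 = 8·338 + 34; 338 = 9·34 + 32; 34 = 1·32 + 2; 32 = 16·2 + 0. gcd = 2; 75 mod 2 = 1. No.

No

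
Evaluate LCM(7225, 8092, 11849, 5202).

7225 = 5² · 17²; 8092 = 2² · 7 · 17²; 11849 = 17² · 41; 5202 = 2 · 3² · 17²
lcm takes max exponent of each prime: 2² · 3² · 5² · 7 · 17² · 41 = 74648700

74648700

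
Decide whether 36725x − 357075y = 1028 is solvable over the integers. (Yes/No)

By Bézout, 36725x − 357075y = 1028 has integer solutions iff gcd(36725, 357075) | 1028.
Euclid: 357075 = 9·36725 + 26550; 36725 = 1·26550 + 10175; 26550 = 2·10175 + 6200; 10175 = 1·6200 + 3975; 6200 = 1·3975 + 2225; 3975 = 1·2225 + 1750; 2225 = 1·1750 + 475; 1750 = 3·475 + 325; 475 = 1·325 + 150; 325 = 2·150 + 25; 150 = 6·25 + 0. gcd = 25; 1028 mod 25 = 3. No.

No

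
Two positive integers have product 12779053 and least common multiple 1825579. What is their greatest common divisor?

7

From gcd × lcm = pq: gcd = 12779053 / 1825579 = 7.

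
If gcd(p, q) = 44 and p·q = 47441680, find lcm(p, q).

1078220

Since gcd(p,q)·lcm(p,q) = pq, lcm = 47441680/44 = 1078220.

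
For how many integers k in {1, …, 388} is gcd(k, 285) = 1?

196

285 = 3·5·19. Inclusion–exclusion on these primes:
388 − ⌊388/3⌋ − ⌊388/5⌋ − ⌊388/19⌋ + ⌊388/15⌋ + ⌊388/57⌋ + ⌊388/95⌋ − ⌊388/285⌋ = 196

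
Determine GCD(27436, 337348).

4

27436 = 2² · 19³
337348 = 2² · 11² · 17 · 41
Common: 2² = 4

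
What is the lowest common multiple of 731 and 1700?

73100

731 = 17 · 43; 1700 = 2² · 5² · 17
max exponents: 2² · 5² · 17 · 43 = 73100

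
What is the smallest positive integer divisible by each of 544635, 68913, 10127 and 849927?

25612550145

544635 = 3² · 5 · 7² · 13 · 19; 68913 = 3² · 13 · 19 · 31; 10127 = 13 · 19 · 41; 849927 = 3 · 13 · 19 · 31 · 37
lcm takes max exponent of each prime: 3² · 5 · 7² · 13 · 19 · 31 · 37 · 41 = 25612550145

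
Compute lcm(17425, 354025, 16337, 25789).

516110743925

17425 = 5² · 17 · 41; 354025 = 5² · 7² · 17²; 16337 = 17 · 31²; 25789 = 17 · 37 · 41
lcm takes max exponent of each prime: 5² · 7² · 17² · 31² · 37 · 41 = 516110743925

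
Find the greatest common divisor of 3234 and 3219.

3

Euclid: 3234 = 1·3219 + 15; 3219 = 214·15 + 9; 15 = 1·9 + 6; 9 = 1·6 + 3; 6 = 2·3 + 0. Last nonzero remainder: 3.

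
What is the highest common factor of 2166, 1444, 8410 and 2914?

2

gcd(2166, 1444): 2166 = 1·1444 + 722; 1444 = 2·722 + 0 → 722
gcd(722, 8410): 8410 = 11·722 + 468; 722 = 1·468 + 254; 468 = 1·254 + 214; 254 = 1·214 + 40; 214 = 5·40 + 14; 40 = 2·14 + 12; 14 = 1·12 + 2; 12 = 6·2 + 0 → 2
gcd(2, 2914): 2914 = 1457·2 + 0 → 2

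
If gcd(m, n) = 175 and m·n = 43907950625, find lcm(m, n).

Since gcd(m,n)·lcm(m,n) = mn, lcm = 43907950625/175 = 250902575.

250902575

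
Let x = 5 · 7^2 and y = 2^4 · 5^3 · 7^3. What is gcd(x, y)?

245

min exponent per shared prime: 5 · 7^2 = 245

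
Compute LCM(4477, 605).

4477 = 11² · 37; 605 = 5 · 11²
max exponents: 5 · 11² · 37 = 22385

22385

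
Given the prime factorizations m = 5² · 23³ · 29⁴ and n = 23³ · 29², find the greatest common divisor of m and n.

10232447

min exponent per shared prime: 23³ · 29² = 10232447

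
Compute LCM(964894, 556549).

76715827258

gcd first: 964894 = 1·556549 + 408345; 556549 = 1·408345 + 148204; 408345 = 2·148204 + 111937; 148204 = 1·111937 + 36267; 111937 = 3·36267 + 3136; 36267 = 11·3136 + 1771; 3136 = 1·1771 + 1365; 1771 = 1·1365 + 406; 1365 = 3·406 + 147; 406 = 2·147 + 112; 147 = 1·112 + 35; 112 = 3·35 + 7; 35 = 5·7 + 0 → gcd = 7
lcm = 964894·556549/gcd = 537010790806/7 = 76715827258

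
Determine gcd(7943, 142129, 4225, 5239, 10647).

169

7943 = 13² · 47; 142129 = 13² · 29²; 4225 = 5² · 13²; 5239 = 13² · 31; 10647 = 3² · 7 · 13²
gcd takes min exponent of each prime: 13² = 169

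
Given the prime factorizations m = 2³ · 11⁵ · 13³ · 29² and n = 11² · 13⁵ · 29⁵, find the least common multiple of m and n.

max exponent per prime: 2³ · 11⁵ · 13⁵ · 29⁵ = 9812059290392844056

9812059290392844056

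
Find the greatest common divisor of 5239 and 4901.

5239 = 13² · 31
4901 = 13² · 29
Common: 13² = 169

169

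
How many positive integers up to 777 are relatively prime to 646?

646 = 2·17·19. Inclusion–exclusion on these primes:
777 − ⌊777/2⌋ − ⌊777/17⌋ − ⌊777/19⌋ + ⌊777/34⌋ + ⌊777/38⌋ + ⌊777/323⌋ − ⌊777/646⌋ = 347

347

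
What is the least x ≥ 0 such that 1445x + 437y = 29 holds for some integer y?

10

Reduce mod 437: 1445x ≡ 29 (mod 437). With g = gcd(1445, 437) = 1 dividing 29, divide through: 1445x ≡ 29 (mod 437).
Since gcd(1445, 437) = 1, x ≡ 29·(1445)⁻¹ ≡ 10 (mod 437). Smallest non-negative: 10.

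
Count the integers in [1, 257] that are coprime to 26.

119

Prime factors of 26: 2, 13. Count integers ≤ 257 divisible by none of them.
By inclusion–exclusion: 257 − ⌊257/2⌋ − ⌊257/13⌋ + ⌊257/26⌋ = 119.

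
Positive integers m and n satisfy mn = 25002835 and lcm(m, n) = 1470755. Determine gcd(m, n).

17

gcd·lcm = product, so gcd = 25002835/1470755 = 17.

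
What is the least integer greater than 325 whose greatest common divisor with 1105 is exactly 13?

338

Multiples of 13 above 325: 13·26, 13·27, … . Need the cofactor coprime to 1105/13 = 85.
Checking s = 26, 27, … the first with gcd(s, 85) = 1 is s = 26, giving 338.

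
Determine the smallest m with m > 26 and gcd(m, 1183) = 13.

39

Multiples of 13 above 26: 13·3, 13·4, … . Need the cofactor coprime to 1183/13 = 91.
Checking s = 3, 4, … the first with gcd(s, 91) = 1 is s = 3, giving 39.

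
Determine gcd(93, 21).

3

Euclid: 93 = 4·21 + 9; 21 = 2·9 + 3; 9 = 3·3 + 0. Last nonzero remainder: 3.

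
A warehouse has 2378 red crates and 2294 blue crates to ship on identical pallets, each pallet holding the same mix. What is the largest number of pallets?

2378 = 2 · 29 · 41
2294 = 2 · 31 · 37
Common: 2 = 2

2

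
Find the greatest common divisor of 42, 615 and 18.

3

gcd(42, 615): 615 = 14·42 + 27; 42 = 1·27 + 15; 27 = 1·15 + 12; 15 = 1·12 + 3; 12 = 4·3 + 0 → 3
gcd(3, 18): 18 = 6·3 + 0 → 3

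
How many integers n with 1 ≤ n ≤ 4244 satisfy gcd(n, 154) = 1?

Prime factors of 154: 2, 7, 11. Count integers ≤ 4244 divisible by none of them.
By inclusion–exclusion: 4244 − ⌊4244/2⌋ − ⌊4244/7⌋ − ⌊4244/11⌋ + ⌊4244/14⌋ + ⌊4244/22⌋ + ⌊4244/77⌋ − ⌊4244/154⌋ = 1654.

1654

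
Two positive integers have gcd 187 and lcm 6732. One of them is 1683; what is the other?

a·b = gcd·lcm = 187·6732 = 1258884, so b = 1258884/1683 = 748.

748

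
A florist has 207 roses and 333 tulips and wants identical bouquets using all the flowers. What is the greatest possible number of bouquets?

207 = 3² · 23
333 = 3² · 37
Common: 3² = 9

9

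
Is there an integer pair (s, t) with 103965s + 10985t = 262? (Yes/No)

No

gcd(103965, 10985): 103965 = 9·10985 + 5100; 10985 = 2·5100 + 785; 5100 = 6·785 + 390; 785 = 2·390 + 5; 390 = 78·5 + 0 → 5
5 does not divide 262, so a solution does not exist.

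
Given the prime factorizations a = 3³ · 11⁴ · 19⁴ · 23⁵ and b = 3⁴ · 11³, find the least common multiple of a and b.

994739453676325863

max exponent per prime: 3⁴ · 11⁴ · 19⁴ · 23⁵ = 994739453676325863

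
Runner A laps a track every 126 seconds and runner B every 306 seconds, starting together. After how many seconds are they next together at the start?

gcd first: 306 = 2·126 + 54; 126 = 2·54 + 18; 54 = 3·18 + 0 → gcd = 18
lcm = 126·306/gcd = 38556/18 = 2142

2142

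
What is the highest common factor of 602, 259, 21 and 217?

gcd(602, 259): 602 = 2·259 + 84; 259 = 3·84 + 7; 84 = 12·7 + 0 → 7
gcd(7, 21): 21 = 3·7 + 0 → 7
gcd(7, 217): 217 = 31·7 + 0 → 7

7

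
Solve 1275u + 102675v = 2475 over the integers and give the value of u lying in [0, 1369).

Euclid: 102675 = 80·1275 + 675; 1275 = 1·675 + 600; 675 = 1·600 + 75; 600 = 8·75 + 0 → gcd = 75; 2475 = 75·33.
Back-substitution yields 1275·(-161) + 102675·(2) = 75, so one solution is u = -161·33 = -5313, v = 2·33 = 66.
Solutions in u differ by 102675/75 = 1369; the one in [0, 1369) is -5313 mod 1369 = 163.

163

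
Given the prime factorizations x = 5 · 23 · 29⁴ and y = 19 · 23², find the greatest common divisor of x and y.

min exponent per shared prime: 23 = 23

23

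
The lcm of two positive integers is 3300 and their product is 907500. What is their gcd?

275

gcd·lcm = product, so gcd = 907500/3300 = 275.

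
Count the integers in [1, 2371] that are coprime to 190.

190 = 2·5·19. Inclusion–exclusion on these primes:
2371 − ⌊2371/2⌋ − ⌊2371/5⌋ − ⌊2371/19⌋ + ⌊2371/10⌋ + ⌊2371/38⌋ + ⌊2371/95⌋ − ⌊2371/190⌋ = 899

899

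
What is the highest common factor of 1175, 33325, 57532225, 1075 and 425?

25

gcd(1175, 33325): 33325 = 28·1175 + 425; 1175 = 2·425 + 325; 425 = 1·325 + 100; 325 = 3·100 + 25; 100 = 4·25 + 0 → 25
gcd(25, 57532225): 57532225 = 2301289·25 + 0 → 25
gcd(25, 1075): 1075 = 43·25 + 0 → 25
gcd(25, 425): 425 = 17·25 + 0 → 25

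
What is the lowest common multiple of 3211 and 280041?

gcd first: 280041 = 87·3211 + 684; 3211 = 4·684 + 475; 684 = 1·475 + 209; 475 = 2·209 + 57; 209 = 3·57 + 38; 57 = 1·38 + 19; 38 = 2·19 + 0 → gcd = 19
lcm = 3211·280041/gcd = 899211651/19 = 47326929

47326929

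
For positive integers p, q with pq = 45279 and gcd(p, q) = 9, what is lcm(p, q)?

gcd·lcm = product, so lcm = 45279/9 = 5031.

5031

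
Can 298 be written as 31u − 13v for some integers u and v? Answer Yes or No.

By Bézout, 31u − 13v = 298 has integer solutions iff gcd(31, 13) | 298.
Euclid: 31 = 2·13 + 5; 13 = 2·5 + 3; 5 = 1·3 + 2; 3 = 1·2 + 1; 2 = 2·1 + 0. gcd = 1; 298 mod 1 = 0. Yes.

Yes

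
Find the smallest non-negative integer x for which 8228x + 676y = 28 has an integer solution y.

76

Reduce mod 676: 8228x ≡ 28 (mod 676). With g = gcd(8228, 676) = 4 dividing 28, divide through: 2057x ≡ 7 (mod 169).
Since gcd(2057, 169) = 1, x ≡ 7·(2057)⁻¹ ≡ 76 (mod 169). Smallest non-negative: 76.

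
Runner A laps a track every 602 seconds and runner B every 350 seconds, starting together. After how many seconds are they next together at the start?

602 = 2 · 7 · 43; 350 = 2 · 5² · 7
max exponents: 2 · 5² · 7 · 43 = 15050

15050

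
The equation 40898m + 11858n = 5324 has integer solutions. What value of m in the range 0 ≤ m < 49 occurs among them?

1

Reduce mod 11858: 40898m ≡ 5324 (mod 11858). With g = gcd(40898, 11858) = 242 dividing 5324, divide through: 169m ≡ 22 (mod 49).
Since gcd(169, 49) = 1, m ≡ 22·(169)⁻¹ ≡ 1 (mod 49). Smallest non-negative: 1.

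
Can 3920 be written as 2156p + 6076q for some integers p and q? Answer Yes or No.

Yes

By Bézout, 2156p + 6076q = 3920 has integer solutions iff gcd(2156, 6076) | 3920.
Euclid: 6076 = 2·2156 + 1764; 2156 = 1·1764 + 392; 1764 = 4·392 + 196; 392 = 2·196 + 0. gcd = 196; 3920 mod 196 = 0. Yes.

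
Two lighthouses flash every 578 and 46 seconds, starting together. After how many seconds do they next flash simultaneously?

13294

gcd first: 578 = 12·46 + 26; 46 = 1·26 + 20; 26 = 1·20 + 6; 20 = 3·6 + 2; 6 = 3·2 + 0 → gcd = 2
lcm = 578·46/gcd = 26588/2 = 13294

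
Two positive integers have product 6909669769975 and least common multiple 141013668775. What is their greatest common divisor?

49

gcd·lcm = product, so gcd = 6909669769975/141013668775 = 49.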